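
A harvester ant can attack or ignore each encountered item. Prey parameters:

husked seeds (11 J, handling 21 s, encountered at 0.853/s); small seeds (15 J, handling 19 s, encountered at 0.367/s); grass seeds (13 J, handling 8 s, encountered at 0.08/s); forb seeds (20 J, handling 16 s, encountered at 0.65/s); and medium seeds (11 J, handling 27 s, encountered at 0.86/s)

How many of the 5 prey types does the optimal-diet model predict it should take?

2

E/h in descending order: grass seeds 1.62, forb seeds 1.25, small seeds 0.789, husked seeds 0.524, medium seeds 0.407 J/s. The optimal diet is the largest prefix of this list for which every included type satisfies E_i/h_i > R on the types above it.
Rate on top 1: 0.6341. forb seeds: 1.25 > 0.6341 → include.
Rate on top 2: 1.166. small seeds: 0.789 < 1.166 → exclude; stop.
Optimal diet: grass seeds, forb seeds — 2 of 5 types.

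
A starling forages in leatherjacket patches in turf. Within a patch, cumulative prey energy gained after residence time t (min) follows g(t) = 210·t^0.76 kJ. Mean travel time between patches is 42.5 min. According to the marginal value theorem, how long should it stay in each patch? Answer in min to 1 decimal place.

By the marginal value theorem, leave when the instantaneous gain rate g'(t) equals the habitat-wide average g(t)/(T + t).
g'(t) = 0.76·210·t^-0.24. Setting 0.76·210·t^-0.24 = 210·t^0.76/(42.5+t) gives 0.76(42.5+t) = t, so 0.24·t = 0.76×42.5.
t* = 0.76×42.5/0.24 = 134.6 min.

134.6 min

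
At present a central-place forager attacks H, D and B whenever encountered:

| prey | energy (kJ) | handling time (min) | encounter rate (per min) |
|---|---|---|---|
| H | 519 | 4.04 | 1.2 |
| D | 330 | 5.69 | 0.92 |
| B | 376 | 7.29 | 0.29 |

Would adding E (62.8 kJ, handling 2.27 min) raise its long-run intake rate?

Current rate: (1.2×519 + 0.92×330 + 0.29×376)/(1 + 1.2×4.04 + 0.92×5.69 + 0.29×7.29) = 78.46 kJ/min.
Profitability of E: 62.8/2.27 = 27.67 kJ/min.
27.67 < 78.46, so adding E would lower the average — exclude it.

No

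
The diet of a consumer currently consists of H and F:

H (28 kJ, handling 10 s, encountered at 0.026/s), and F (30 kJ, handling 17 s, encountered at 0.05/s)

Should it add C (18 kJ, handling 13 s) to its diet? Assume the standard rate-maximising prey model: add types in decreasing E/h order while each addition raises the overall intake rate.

Yes

On H and F alone, R = ΣλE/(1+Σλh) = 2.228/2.11 = 1.056 kJ/s.
Profitability of C: 18/13 = 1.385 kJ/s.
Since 1.385 > R, including C increases the long-run rate.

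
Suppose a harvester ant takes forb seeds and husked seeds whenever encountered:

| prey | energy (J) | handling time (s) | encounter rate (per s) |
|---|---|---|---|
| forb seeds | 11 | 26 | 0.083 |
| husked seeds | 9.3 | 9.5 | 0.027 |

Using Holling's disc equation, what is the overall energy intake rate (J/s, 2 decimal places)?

0.34 J/s

R = (0.083×11 + 0.027×9.3) / (1 + 0.083×26 + 0.027×9.5) = 1.164/3.414 = 0.3409 J/s.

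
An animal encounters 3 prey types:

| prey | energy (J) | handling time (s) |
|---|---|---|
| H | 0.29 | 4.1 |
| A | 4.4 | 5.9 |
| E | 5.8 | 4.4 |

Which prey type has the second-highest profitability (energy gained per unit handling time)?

Profitability E/h (J/s): H = 0.29/4.1 = 0.0707, A = 4.4/5.9 = 0.746, E = 5.8/4.4 = 1.32.
Ranked: E > A > H.

A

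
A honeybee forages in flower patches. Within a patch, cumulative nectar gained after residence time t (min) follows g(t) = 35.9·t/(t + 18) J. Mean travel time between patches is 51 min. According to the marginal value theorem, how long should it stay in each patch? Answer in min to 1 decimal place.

30.3 min

By the marginal value theorem, leave when the instantaneous gain rate g'(t) equals the habitat-wide average g(t)/(T + t).
g'(t) = 35.9·18/(t + 18)². Setting 35.9·18/(t+18)² = 35.9t/[(t+18)(51+t)] gives 18(51+t) = t(t+18), so t² = 18×51 = 918.
t* = √918 = 30.3 min.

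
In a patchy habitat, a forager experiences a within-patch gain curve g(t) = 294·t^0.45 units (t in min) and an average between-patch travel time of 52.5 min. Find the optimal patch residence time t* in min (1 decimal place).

Optimal t* satisfies g'(t*) = g(t*)/(T + t*).
g'(t) = 0.45·294·t^-0.55. Setting 0.45·294·t^-0.55 = 294·t^0.45/(52.5+t) gives 0.45(52.5+t) = t, so 0.55·t = 0.45×52.5.
t* = 0.45×52.5/0.55 = 42.95 min.

43.0 min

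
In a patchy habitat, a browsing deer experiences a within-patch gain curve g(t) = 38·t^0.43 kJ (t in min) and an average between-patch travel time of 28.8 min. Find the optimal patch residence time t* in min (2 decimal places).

Maximise g(t)/(T+t): set derivative to zero → g'(t)(T+t) = g(t).
g'(t) = 0.43·38·t^-0.57. Setting 0.43·38·t^-0.57 = 38·t^0.43/(28.8+t) gives 0.43(28.8+t) = t, so 0.57·t = 0.43×28.8.
t* = 0.43×28.8/0.57 = 21.73 min.

21.73 min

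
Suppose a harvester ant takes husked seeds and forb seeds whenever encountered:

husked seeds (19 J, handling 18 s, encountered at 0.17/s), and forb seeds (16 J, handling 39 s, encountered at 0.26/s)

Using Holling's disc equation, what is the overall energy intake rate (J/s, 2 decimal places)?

0.52 J/s

R = (0.17×19 + 0.26×16) / (1 + 0.17×18 + 0.26×39) = 7.39/14.2 = 0.5204 J/s.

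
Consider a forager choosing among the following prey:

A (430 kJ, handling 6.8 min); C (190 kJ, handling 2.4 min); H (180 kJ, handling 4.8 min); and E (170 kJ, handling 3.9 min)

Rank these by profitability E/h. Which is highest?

C

Profitability E/h (kJ/min): A = 430/6.8 = 63.2, C = 190/2.4 = 79.2, H = 180/4.8 = 37.5, E = 170/3.9 = 43.6.
Ranked: C > A > E > H.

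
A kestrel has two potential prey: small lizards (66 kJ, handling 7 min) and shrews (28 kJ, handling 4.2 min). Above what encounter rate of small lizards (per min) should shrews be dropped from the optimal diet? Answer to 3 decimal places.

Drop shrews once their profitability E₂/h₂ falls below the rate achievable on small lizards alone: E₂/h₂ = λE₁/(1 + λh₁).
Solve for λ: λE₁h₂ = E₂(1 + λh₁) → λ(E₁h₂ − E₂h₁) = E₂ → λ = E₂/(E₁h₂ − E₂h₁).
λ = 28/(66×4.2 − 28×7) = 28/81.2 = 0.3448 per min.

0.345 per min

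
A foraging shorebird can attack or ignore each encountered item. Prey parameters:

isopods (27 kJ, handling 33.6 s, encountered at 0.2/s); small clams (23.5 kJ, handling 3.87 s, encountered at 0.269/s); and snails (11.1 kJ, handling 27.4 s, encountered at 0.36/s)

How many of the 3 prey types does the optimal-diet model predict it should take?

Rank by E/h (kJ/s): small clams 6.07, isopods 0.804, snails 0.405. Include each in turn until the next type's E/h falls below the running intake rate.
Rate on top 1: 3.097. isopods: 0.804 < 3.097 → exclude; stop.
Optimal diet: small clams — 1 of 3 types.

1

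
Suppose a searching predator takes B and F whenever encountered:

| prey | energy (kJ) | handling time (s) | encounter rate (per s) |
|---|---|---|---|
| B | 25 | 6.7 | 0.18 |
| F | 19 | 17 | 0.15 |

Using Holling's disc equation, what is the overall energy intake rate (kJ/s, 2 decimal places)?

1.55 kJ/s

Energy encountered per unit search time: 0.18×25 + 0.15×19 = 7.35 kJ/s.
Handling time per unit search time: 0.18×6.7 + 0.15×17 = 3.756.
Rate = 7.35/(1 + 3.756) = 1.545 kJ/s.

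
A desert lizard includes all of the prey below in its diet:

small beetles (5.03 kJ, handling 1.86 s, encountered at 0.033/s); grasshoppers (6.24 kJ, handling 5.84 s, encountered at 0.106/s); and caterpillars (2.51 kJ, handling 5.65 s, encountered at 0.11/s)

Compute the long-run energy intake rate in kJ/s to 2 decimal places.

0.48 kJ/s

R = Σλ_iE_i / (1 + Σλ_ih_i)
Numerator: 0.033×5.03 + 0.106×6.24 + 0.11×2.51 = 1.104
Denominator: 1 + 0.033×1.86 + 0.106×5.84 + 0.11×5.65 = 2.302
R = 1.104/2.302 = 0.4794 kJ/s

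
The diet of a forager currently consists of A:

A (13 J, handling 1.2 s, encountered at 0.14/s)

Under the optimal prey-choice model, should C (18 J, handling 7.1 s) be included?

Yes

Current rate: (0.14×13)/(1 + 0.14×1.2) = 1.558 J/s.
C: E/h = 18/7.1 = 2.535 J/s.
2.535 > 1.558, so adding C raises the average — include it.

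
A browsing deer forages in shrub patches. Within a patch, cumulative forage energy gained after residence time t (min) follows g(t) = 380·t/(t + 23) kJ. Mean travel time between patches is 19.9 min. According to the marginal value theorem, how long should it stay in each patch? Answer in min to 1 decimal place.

21.4 min

Maximise g(t)/(T+t): set derivative to zero → g'(t)(T+t) = g(t).
g'(t) = 380·23/(t + 23)². Setting 380·23/(t+23)² = 380t/[(t+23)(19.9+t)] gives 23(19.9+t) = t(t+23), so t² = 23×19.9 = 457.7.
t* = √457.7 = 21.39 min.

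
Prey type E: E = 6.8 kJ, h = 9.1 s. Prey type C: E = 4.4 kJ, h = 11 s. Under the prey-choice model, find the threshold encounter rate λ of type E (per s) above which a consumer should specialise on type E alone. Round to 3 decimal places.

The zero-one rule: include type C iff E₂/h₂ > λE₁/(1+λh₁). Equality gives the switch point.
λE₁h₂ = E₂ + λE₂h₁ ⇒ λ = E₂/(E₁h₂ − E₂h₁) = 4.4/(74.8 − 40.04) = 0.1266 per s.

0.127 per s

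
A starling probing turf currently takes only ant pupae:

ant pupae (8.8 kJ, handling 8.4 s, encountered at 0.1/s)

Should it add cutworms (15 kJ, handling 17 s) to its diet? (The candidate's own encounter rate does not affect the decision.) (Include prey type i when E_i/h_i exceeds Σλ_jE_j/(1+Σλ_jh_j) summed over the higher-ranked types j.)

Yes

Intake rate on the current diet: R = (0.1×8.8) / (1 + 0.1×8.4) = 0.88/1.84 = 0.4783 kJ/s.
Profitability of cutworms: 15/17 = 0.8824 kJ/s.
0.8824 > 0.4783, so adding cutworms raises the average — include it.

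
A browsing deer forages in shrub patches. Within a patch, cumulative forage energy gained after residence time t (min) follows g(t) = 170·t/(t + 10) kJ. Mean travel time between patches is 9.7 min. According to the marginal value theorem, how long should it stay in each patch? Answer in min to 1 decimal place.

9.8 min

Maximise g(t)/(T+t): set derivative to zero → g'(t)(T+t) = g(t).
g'(t) = 170·10/(t + 10)². Setting 170·10/(t+10)² = 170t/[(t+10)(9.7+t)] gives 10(9.7+t) = t(t+10), so t² = 10×9.7 = 97.
t* = √97 = 9.849 min.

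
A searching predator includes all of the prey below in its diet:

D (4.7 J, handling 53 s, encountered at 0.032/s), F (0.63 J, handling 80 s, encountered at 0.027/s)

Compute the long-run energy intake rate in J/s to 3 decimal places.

0.034 J/s

R = (0.032×4.7 + 0.027×0.63) / (1 + 0.032×53 + 0.027×80) = 0.1674/4.856 = 0.03447 J/s.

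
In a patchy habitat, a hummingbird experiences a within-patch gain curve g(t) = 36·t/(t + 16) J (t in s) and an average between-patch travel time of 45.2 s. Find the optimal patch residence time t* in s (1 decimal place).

By the marginal value theorem, leave when the instantaneous gain rate g'(t) equals the habitat-wide average g(t)/(T + t).
g'(t) = 36·16/(t + 16)². Setting 36·16/(t+16)² = 36t/[(t+16)(45.2+t)] gives 16(45.2+t) = t(t+16), so t² = 16×45.2 = 723.2.
t* = √723.2 = 26.89 s.

26.9 s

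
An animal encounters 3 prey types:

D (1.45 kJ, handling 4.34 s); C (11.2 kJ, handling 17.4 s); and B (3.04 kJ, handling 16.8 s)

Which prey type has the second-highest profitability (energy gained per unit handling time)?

Profitability E/h (kJ/s): D = 1.45/4.34 = 0.334, C = 11.2/17.4 = 0.644, B = 3.04/16.8 = 0.181.
Ranked: C > D > B.

D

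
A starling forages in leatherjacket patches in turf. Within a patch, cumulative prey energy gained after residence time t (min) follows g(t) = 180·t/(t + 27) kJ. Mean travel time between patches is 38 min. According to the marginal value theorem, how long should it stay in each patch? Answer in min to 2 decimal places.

Optimal t* satisfies g'(t*) = g(t*)/(T + t*).
g'(t) = 180·27/(t + 27)². Setting 180·27/(t+27)² = 180t/[(t+27)(38+t)] gives 27(38+t) = t(t+27), so t² = 27×38 = 1026.
t* = √1026 = 32.03 min.

32.03 min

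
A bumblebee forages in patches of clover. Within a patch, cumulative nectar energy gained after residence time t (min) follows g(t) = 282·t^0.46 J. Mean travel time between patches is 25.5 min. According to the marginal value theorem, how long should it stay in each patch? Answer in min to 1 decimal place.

21.7 min

Maximise g(t)/(T+t): set derivative to zero → g'(t)(T+t) = g(t).
g'(t) = 0.46·282·t^-0.54. Setting 0.46·282·t^-0.54 = 282·t^0.46/(25.5+t) gives 0.46(25.5+t) = t, so 0.54·t = 0.46×25.5.
t* = 0.46×25.5/0.54 = 21.72 min.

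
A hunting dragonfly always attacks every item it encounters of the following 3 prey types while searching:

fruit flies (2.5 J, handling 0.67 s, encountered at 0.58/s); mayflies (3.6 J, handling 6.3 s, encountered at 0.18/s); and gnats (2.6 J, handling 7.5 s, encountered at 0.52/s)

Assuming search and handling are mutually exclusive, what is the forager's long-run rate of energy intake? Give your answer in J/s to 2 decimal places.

R = Σλ_iE_i / (1 + Σλ_ih_i)
Numerator: 0.58×2.5 + 0.18×3.6 + 0.52×2.6 = 3.45
Denominator: 1 + 0.58×0.67 + 0.18×6.3 + 0.52×7.5 = 6.423
R = 3.45/6.423 = 0.5372 J/s

0.54 J/s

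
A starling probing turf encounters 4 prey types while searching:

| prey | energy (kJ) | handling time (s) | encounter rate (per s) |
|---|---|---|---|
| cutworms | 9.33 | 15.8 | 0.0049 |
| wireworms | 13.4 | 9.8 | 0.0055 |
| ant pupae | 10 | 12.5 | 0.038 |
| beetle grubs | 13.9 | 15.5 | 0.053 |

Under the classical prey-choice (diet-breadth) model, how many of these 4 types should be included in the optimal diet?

4

E/h in descending order: wireworms 1.37, beetle grubs 0.897, ant pupae 0.8, cutworms 0.591 kJ/s. The optimal diet is the largest prefix of this list for which every included type satisfies E_i/h_i > R on the types above it.
Rate on top 1: 0.06993. beetle grubs: 0.897 > 0.06993 → include.
Rate on top 2: 0.4321. ant pupae: 0.8 > 0.4321 → include.
Rate on top 3: 0.5065. cutworms: 0.591 > 0.5065 → include.
Optimal diet: wireworms, beetle grubs, ant pupae, cutworms — 4 of 4 types.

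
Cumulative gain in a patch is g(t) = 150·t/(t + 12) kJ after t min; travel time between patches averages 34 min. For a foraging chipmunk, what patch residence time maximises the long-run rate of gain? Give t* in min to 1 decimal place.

By the marginal value theorem, leave when the instantaneous gain rate g'(t) equals the habitat-wide average g(t)/(T + t).
g'(t) = 150·12/(t + 12)². Setting 150·12/(t+12)² = 150t/[(t+12)(34+t)] gives 12(34+t) = t(t+12), so t² = 12×34 = 408.
t* = √408 = 20.2 min.

20.2 min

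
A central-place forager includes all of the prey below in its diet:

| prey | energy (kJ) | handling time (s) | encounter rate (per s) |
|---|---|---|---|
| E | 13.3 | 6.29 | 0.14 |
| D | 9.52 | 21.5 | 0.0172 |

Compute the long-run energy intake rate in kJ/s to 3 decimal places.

R = Σλ_iE_i / (1 + Σλ_ih_i)
Numerator: 0.14×13.3 + 0.0172×9.52 = 2.026
Denominator: 1 + 0.14×6.29 + 0.0172×21.5 = 2.25
R = 2.026/2.25 = 0.9002 kJ/s

0.900 kJ/s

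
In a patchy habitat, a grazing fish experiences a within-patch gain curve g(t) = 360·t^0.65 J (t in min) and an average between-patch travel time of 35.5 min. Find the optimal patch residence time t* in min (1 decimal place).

65.9 min

Maximise g(t)/(T+t): set derivative to zero → g'(t)(T+t) = g(t).
g'(t) = 0.65·360·t^-0.35. Setting 0.65·360·t^-0.35 = 360·t^0.65/(35.5+t) gives 0.65(35.5+t) = t, so 0.35·t = 0.65×35.5.
t* = 0.65×35.5/0.35 = 65.93 min.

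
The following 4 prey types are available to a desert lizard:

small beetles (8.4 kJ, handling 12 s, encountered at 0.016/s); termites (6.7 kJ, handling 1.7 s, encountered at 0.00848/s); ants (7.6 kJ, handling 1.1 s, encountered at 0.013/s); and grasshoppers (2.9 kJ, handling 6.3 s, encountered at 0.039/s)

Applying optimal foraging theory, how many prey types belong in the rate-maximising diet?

4

Profitabilities (E/h, kJ/s): ants 6.91, termites 3.94, small beetles 0.7, grasshoppers 0.46. Add prey in this order while the next type's profitability exceeds the intake rate on those already taken.
Rate on top 1: 0.09741. termites: 3.94 > 0.09741 → include.
Rate on top 2: 0.1513. small beetles: 0.7 > 0.1513 → include.
Rate on top 3: 0.2376. grasshoppers: 0.46 > 0.2376 → include.
Optimal diet: ants, termites, small beetles, grasshoppers — 4 of 4 types.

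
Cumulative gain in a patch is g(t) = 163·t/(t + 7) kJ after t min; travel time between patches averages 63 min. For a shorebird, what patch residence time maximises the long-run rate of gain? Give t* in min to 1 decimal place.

Maximise g(t)/(T+t): set derivative to zero → g'(t)(T+t) = g(t).
g'(t) = 163·7/(t + 7)². Setting 163·7/(t+7)² = 163t/[(t+7)(63+t)] gives 7(63+t) = t(t+7), so t² = 7×63 = 441.
t* = √441 = 21 min.

21.0 min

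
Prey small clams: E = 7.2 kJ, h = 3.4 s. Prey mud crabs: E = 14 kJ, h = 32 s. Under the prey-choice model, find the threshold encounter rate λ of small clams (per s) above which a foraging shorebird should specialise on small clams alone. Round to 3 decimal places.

The zero-one rule: include mud crabs iff E₂/h₂ > λE₁/(1+λh₁). Equality gives the switch point.
λE₁h₂ = E₂ + λE₂h₁ ⇒ λ = E₂/(E₁h₂ − E₂h₁) = 14/(230.4 − 47.6) = 0.07659 per s.

0.077 per s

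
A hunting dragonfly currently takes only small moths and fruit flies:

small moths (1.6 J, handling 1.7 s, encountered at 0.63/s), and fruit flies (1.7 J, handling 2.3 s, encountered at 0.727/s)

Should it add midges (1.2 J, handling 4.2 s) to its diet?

No

On small moths and fruit flies alone, R = ΣλE/(1+Σλh) = 2.244/3.743 = 0.5995 J/s.
midges: E/h = 1.2/4.2 = 0.2857 J/s.
0.2857 < 0.5995, so adding midges would lower the average — exclude it.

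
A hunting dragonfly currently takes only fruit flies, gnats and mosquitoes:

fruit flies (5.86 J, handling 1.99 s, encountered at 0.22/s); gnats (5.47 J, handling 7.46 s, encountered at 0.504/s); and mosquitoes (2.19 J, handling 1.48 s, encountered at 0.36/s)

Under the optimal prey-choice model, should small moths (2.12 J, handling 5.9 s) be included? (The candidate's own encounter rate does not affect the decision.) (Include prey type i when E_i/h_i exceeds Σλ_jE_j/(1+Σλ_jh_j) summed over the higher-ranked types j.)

Current rate: (0.22×5.86 + 0.504×5.47 + 0.36×2.19)/(1 + 0.22×1.99 + 0.504×7.46 + 0.36×1.48) = 0.8436 J/s.
small moths: E/h = 2.12/5.9 = 0.3593 J/s.
Since 0.3593 < R, time spent handling small moths is better spent searching.

No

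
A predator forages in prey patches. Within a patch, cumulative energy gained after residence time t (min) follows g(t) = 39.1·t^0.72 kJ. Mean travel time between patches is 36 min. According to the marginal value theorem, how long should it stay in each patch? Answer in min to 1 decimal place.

Optimal t* satisfies g'(t*) = g(t*)/(T + t*).
g'(t) = 0.72·39.1·t^-0.28. Setting 0.72·39.1·t^-0.28 = 39.1·t^0.72/(36+t) gives 0.72(36+t) = t, so 0.28·t = 0.72×36.
t* = 0.72×36/0.28 = 92.57 min.

92.6 min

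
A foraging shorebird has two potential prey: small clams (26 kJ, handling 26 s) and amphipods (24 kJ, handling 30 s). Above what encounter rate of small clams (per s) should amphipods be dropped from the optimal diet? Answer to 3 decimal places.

Drop amphipods once their profitability E₂/h₂ falls below the rate achievable on small clams alone: E₂/h₂ = λE₁/(1 + λh₁).
Solve for λ: λE₁h₂ = E₂(1 + λh₁) → λ(E₁h₂ − E₂h₁) = E₂ → λ = E₂/(E₁h₂ − E₂h₁).
λ = 24/(26×30 − 24×26) = 24/156 = 0.1538 per s.

0.154 per s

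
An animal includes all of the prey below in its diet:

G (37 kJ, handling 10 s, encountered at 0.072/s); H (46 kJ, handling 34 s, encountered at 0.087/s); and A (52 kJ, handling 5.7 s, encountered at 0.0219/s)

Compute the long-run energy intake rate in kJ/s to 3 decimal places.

1.625 kJ/s

R = (0.072×37 + 0.087×46 + 0.0219×52) / (1 + 0.072×10 + 0.087×34 + 0.0219×5.7) = 7.805/4.803 = 1.625 kJ/s.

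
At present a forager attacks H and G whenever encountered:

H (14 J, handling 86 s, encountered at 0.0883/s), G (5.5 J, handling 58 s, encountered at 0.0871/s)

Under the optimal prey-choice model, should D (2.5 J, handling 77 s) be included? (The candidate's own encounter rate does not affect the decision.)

No

Intake rate on the current diet: R = (0.0883×14 + 0.0871×5.5) / (1 + 0.0883×86 + 0.0871×58) = 1.715/13.65 = 0.1257 J/s.
D: E/h = 2.5/77 = 0.03247 J/s.
Since 0.03247 < R, time spent handling D is better spent searching.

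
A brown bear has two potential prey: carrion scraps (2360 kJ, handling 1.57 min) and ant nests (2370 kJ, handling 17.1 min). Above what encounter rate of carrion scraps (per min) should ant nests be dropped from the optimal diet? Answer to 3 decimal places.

0.065 per min

At the threshold, the rate on carrion scraps alone equals the profitability of ant nests: λ·2360/(1 + λ·1.57) = 2370/17.1 = 138.6.
Rearranging, λ(2360 − 138.6×1.57) = 138.6, so λ = 138.6/2142 = 0.06469 per min.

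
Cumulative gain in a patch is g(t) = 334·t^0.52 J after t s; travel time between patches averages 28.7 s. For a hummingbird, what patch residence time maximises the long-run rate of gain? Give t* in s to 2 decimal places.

31.09 s

Maximise g(t)/(T+t): set derivative to zero → g'(t)(T+t) = g(t).
g'(t) = 0.52·334·t^-0.48. Setting 0.52·334·t^-0.48 = 334·t^0.52/(28.7+t) gives 0.52(28.7+t) = t, so 0.48·t = 0.52×28.7.
t* = 0.52×28.7/0.48 = 31.09 s.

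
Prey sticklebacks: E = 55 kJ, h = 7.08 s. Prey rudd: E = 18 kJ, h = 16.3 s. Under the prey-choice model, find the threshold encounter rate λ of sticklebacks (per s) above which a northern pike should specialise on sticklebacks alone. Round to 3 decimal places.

0.023 per s

At the threshold, the rate on sticklebacks alone equals the profitability of rudd: λ·55/(1 + λ·7.08) = 18/16.3 = 1.104.
Rearranging, λ(55 − 1.104×7.08) = 1.104, so λ = 1.104/47.18 = 0.02341 per s.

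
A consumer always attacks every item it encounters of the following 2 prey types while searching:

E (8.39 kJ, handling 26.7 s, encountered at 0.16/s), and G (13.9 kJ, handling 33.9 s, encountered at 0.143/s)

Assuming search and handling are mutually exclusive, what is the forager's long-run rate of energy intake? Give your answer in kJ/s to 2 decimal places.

R = Σλ_iE_i / (1 + Σλ_ih_i)
Numerator: 0.16×8.39 + 0.143×13.9 = 3.33
Denominator: 1 + 0.16×26.7 + 0.143×33.9 = 10.12
R = 3.33/10.12 = 0.3291 kJ/s

0.33 kJ/s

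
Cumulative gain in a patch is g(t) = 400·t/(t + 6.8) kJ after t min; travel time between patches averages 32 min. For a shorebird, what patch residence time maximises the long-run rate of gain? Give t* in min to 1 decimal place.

14.8 min

Optimal t* satisfies g'(t*) = g(t*)/(T + t*).
g'(t) = 400·6.8/(t + 6.8)². Setting 400·6.8/(t+6.8)² = 400t/[(t+6.8)(32+t)] gives 6.8(32+t) = t(t+6.8), so t² = 6.8×32 = 217.6.
t* = √217.6 = 14.75 min.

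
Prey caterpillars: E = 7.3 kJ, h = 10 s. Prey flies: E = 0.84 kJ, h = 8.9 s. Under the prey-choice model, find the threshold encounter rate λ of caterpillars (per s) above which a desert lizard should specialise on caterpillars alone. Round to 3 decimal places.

The zero-one rule: include flies iff E₂/h₂ > λE₁/(1+λh₁). Equality gives the switch point.
λE₁h₂ = E₂ + λE₂h₁ ⇒ λ = E₂/(E₁h₂ − E₂h₁) = 0.84/(64.97 − 8.4) = 0.01485 per s.

0.015 per s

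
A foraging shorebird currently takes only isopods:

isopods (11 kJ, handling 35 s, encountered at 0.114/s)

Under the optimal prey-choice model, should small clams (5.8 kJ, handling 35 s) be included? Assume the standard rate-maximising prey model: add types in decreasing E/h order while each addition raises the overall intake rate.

Intake rate on the current diet: R = (0.114×11) / (1 + 0.114×35) = 1.254/4.99 = 0.2513 kJ/s.
small clams: E/h = 5.8/35 = 0.1657 kJ/s.
0.1657 < 0.2513, so adding small clams would lower the average — exclude it.

No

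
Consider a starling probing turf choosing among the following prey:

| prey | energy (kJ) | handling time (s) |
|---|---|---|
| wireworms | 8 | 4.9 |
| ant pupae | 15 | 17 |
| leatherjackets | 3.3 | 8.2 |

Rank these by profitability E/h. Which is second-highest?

Profitability E/h (kJ/s): wireworms = 8/4.9 = 1.63, ant pupae = 15/17 = 0.882, leatherjackets = 3.3/8.2 = 0.402.
Ranked: wireworms > ant pupae > leatherjackets.

ant pupae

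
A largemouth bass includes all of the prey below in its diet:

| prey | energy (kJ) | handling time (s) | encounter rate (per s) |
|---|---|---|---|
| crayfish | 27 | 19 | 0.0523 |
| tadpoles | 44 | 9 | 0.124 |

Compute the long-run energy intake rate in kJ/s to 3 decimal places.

2.209 kJ/s

R = (0.0523×27 + 0.124×44) / (1 + 0.0523×19 + 0.124×9) = 6.868/3.11 = 2.209 kJ/s.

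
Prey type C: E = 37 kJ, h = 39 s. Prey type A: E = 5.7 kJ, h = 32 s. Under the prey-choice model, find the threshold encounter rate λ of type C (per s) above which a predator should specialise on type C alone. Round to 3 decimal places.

The zero-one rule: include type A iff E₂/h₂ > λE₁/(1+λh₁). Equality gives the switch point.
λE₁h₂ = E₂ + λE₂h₁ ⇒ λ = E₂/(E₁h₂ − E₂h₁) = 5.7/(1184 − 222.3) = 0.005927 per s.

0.006 per s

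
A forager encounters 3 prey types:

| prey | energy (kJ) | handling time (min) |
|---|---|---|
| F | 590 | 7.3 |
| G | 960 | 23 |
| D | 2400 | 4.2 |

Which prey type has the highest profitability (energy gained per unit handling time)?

D

In descending order of E/h:
D: 2400/4.2 = 571 kJ/min
F: 590/7.3 = 80.8 kJ/min
G: 960/23 = 41.7 kJ/min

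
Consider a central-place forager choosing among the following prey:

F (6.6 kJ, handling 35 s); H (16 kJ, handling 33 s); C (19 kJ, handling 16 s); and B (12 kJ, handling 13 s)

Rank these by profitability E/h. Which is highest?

In descending order of E/h:
C: 19/16 = 1.19 kJ/s
B: 12/13 = 0.923 kJ/s
H: 16/33 = 0.485 kJ/s
F: 6.6/35 = 0.189 kJ/s

C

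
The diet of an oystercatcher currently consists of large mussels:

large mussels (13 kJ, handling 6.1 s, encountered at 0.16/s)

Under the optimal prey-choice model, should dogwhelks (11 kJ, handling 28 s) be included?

Intake rate on the current diet: R = (0.16×13) / (1 + 0.16×6.1) = 2.08/1.976 = 1.053 kJ/s.
dogwhelks: E/h = 11/28 = 0.3929 kJ/s.
Since 0.3929 < R, time spent handling dogwhelks is better spent searching.

No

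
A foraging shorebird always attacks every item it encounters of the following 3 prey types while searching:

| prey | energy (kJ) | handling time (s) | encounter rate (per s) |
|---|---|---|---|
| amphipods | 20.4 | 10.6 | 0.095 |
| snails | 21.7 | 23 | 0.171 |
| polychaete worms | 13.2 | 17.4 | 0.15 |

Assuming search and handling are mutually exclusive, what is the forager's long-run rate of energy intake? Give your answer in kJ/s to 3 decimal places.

Energy encountered per unit search time: 0.095×20.4 + 0.171×21.7 + 0.15×13.2 = 7.629 kJ/s.
Handling time per unit search time: 0.095×10.6 + 0.171×23 + 0.15×17.4 = 7.55.
Rate = 7.629/(1 + 7.55) = 0.8922 kJ/s.

0.892 kJ/s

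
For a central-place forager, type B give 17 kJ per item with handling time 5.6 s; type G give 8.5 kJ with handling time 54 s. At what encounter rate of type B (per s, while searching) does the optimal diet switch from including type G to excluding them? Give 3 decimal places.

The zero-one rule: include type G iff E₂/h₂ > λE₁/(1+λh₁). Equality gives the switch point.
λE₁h₂ = E₂ + λE₂h₁ ⇒ λ = E₂/(E₁h₂ − E₂h₁) = 8.5/(918 − 47.6) = 0.009766 per s.

0.010 per s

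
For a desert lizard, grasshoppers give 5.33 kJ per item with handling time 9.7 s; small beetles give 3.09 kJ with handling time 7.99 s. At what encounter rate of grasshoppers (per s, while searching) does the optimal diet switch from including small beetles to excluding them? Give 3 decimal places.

0.245 per s

The zero-one rule: include small beetles iff E₂/h₂ > λE₁/(1+λh₁). Equality gives the switch point.
λE₁h₂ = E₂ + λE₂h₁ ⇒ λ = E₂/(E₁h₂ − E₂h₁) = 3.09/(42.59 − 29.97) = 0.245 per s.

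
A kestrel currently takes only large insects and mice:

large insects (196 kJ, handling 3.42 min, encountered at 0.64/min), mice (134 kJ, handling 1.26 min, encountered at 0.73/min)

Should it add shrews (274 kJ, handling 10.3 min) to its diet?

Intake rate on the current diet: R = (0.64×196 + 0.73×134) / (1 + 0.64×3.42 + 0.73×1.26) = 223.3/4.109 = 54.34 kJ/min.
shrews: E/h = 274/10.3 = 26.6 kJ/min.
Since 26.6 < R, time spent handling shrews is better spent searching.

No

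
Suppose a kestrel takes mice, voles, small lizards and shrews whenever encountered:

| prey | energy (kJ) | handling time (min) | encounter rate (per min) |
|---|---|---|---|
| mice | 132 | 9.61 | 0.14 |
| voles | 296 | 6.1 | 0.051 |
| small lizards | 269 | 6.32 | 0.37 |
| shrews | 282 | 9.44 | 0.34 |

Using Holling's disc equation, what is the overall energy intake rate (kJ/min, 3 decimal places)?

27.910 kJ/min

Energy encountered per unit search time: 0.14×132 + 0.051×296 + 0.37×269 + 0.34×282 = 229 kJ/min.
Handling time per unit search time: 0.14×9.61 + 0.051×6.1 + 0.37×6.32 + 0.34×9.44 = 7.204.
Rate = 229/(1 + 7.204) = 27.91 kJ/min.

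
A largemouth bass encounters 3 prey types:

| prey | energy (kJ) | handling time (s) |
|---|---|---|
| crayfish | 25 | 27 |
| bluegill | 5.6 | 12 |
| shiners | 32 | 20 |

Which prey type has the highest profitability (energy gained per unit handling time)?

Profitability E/h (kJ/s): crayfish = 25/27 = 0.926, bluegill = 5.6/12 = 0.467, shiners = 32/20 = 1.6.
Ranked: shiners > crayfish > bluegill.

shiners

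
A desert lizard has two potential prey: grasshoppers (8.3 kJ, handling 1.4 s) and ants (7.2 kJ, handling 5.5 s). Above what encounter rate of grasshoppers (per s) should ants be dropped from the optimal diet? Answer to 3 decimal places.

The zero-one rule: include ants iff E₂/h₂ > λE₁/(1+λh₁). Equality gives the switch point.
λE₁h₂ = E₂ + λE₂h₁ ⇒ λ = E₂/(E₁h₂ − E₂h₁) = 7.2/(45.65 − 10.08) = 0.2024 per s.

0.202 per s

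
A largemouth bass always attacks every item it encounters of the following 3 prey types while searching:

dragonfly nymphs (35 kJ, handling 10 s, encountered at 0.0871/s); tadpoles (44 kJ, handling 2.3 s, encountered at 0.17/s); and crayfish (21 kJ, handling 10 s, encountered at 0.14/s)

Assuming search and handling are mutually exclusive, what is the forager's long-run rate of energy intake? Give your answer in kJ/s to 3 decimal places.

R = Σλ_iE_i / (1 + Σλ_ih_i)
Numerator: 0.0871×35 + 0.17×44 + 0.14×21 = 13.47
Denominator: 1 + 0.0871×10 + 0.17×2.3 + 0.14×10 = 3.662
R = 13.47/3.662 = 3.678 kJ/s

3.678 kJ/s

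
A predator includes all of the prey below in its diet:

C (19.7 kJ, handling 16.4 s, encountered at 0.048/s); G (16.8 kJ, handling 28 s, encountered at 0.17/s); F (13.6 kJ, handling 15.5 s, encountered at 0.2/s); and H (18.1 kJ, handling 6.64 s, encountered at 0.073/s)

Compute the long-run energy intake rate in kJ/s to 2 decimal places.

0.77 kJ/s

R = (0.048×19.7 + 0.17×16.8 + 0.2×13.6 + 0.073×18.1) / (1 + 0.048×16.4 + 0.17×28 + 0.2×15.5 + 0.073×6.64) = 7.843/10.13 = 0.7741 kJ/s.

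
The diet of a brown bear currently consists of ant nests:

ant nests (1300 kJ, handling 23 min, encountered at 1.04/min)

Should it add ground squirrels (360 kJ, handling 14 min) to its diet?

No

Intake rate on the current diet: R = (1.04×1300) / (1 + 1.04×23) = 1352/24.92 = 54.25 kJ/min.
Profitability of ground squirrels: 360/14 = 25.71 kJ/min.
Since 25.71 < R, time spent handling ground squirrels is better spent searching.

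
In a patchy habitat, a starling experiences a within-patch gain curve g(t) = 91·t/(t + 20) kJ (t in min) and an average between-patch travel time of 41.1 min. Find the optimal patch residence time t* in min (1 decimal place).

28.7 min

Maximise g(t)/(T+t): set derivative to zero → g'(t)(T+t) = g(t).
g'(t) = 91·20/(t + 20)². Setting 91·20/(t+20)² = 91t/[(t+20)(41.1+t)] gives 20(41.1+t) = t(t+20), so t² = 20×41.1 = 822.
t* = √822 = 28.67 min.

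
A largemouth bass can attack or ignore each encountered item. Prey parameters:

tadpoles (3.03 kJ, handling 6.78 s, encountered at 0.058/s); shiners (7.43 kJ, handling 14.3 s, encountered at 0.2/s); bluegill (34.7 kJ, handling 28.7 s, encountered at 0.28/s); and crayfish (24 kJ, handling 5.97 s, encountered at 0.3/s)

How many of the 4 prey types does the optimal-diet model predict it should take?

1

Profitabilities (E/h, kJ/s): crayfish 4.02, bluegill 1.21, shiners 0.52, tadpoles 0.447. Add prey in this order while the next type's profitability exceeds the intake rate on those already taken.
Rate on top 1: 2.58. bluegill: 1.21 < 2.58 → exclude; stop.
Optimal diet: crayfish — 1 of 4 types.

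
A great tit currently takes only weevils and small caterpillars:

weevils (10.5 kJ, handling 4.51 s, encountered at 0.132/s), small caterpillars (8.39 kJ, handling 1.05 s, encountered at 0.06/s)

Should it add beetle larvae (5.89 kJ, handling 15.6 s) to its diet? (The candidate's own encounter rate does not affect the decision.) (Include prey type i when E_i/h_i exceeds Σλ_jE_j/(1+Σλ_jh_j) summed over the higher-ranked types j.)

Current rate: (0.132×10.5 + 0.06×8.39)/(1 + 0.132×4.51 + 0.06×1.05) = 1.139 kJ/s.
Profitability of beetle larvae: 5.89/15.6 = 0.3776 kJ/s.
Since 0.3776 < R, time spent handling beetle larvae is better spent searching.

No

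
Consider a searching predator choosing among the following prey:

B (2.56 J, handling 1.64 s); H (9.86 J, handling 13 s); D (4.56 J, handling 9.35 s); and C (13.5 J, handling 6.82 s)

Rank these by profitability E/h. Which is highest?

C

Profitability E/h (J/s): B = 2.56/1.64 = 1.56, H = 9.86/13 = 0.758, D = 4.56/9.35 = 0.488, C = 13.5/6.82 = 1.98.
Ranked: C > B > H > D.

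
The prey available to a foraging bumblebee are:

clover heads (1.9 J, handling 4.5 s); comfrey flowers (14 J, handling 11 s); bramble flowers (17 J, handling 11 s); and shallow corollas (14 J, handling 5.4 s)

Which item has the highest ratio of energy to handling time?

shallow corollas

Profitability E/h (J/s): clover heads = 1.9/4.5 = 0.422, comfrey flowers = 14/11 = 1.27, bramble flowers = 17/11 = 1.55, shallow corollas = 14/5.4 = 2.59.
Ranked: shallow corollas > bramble flowers > comfrey flowers > clover heads.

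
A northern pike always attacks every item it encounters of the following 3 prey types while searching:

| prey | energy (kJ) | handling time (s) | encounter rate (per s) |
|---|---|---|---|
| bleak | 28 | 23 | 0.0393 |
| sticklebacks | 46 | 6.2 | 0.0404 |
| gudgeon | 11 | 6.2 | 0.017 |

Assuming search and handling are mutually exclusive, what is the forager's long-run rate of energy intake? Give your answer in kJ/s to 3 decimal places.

1.392 kJ/s

Energy encountered per unit search time: 0.0393×28 + 0.0404×46 + 0.017×11 = 3.146 kJ/s.
Handling time per unit search time: 0.0393×23 + 0.0404×6.2 + 0.017×6.2 = 1.26.
Rate = 3.146/(1 + 1.26) = 1.392 kJ/s.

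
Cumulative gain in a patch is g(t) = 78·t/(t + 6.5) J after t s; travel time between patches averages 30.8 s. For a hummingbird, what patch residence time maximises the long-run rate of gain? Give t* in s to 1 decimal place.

14.1 s

Maximise g(t)/(T+t): set derivative to zero → g'(t)(T+t) = g(t).
g'(t) = 78·6.5/(t + 6.5)². Setting 78·6.5/(t+6.5)² = 78t/[(t+6.5)(30.8+t)] gives 6.5(30.8+t) = t(t+6.5), so t² = 6.5×30.8 = 200.2.
t* = √200.2 = 14.15 s.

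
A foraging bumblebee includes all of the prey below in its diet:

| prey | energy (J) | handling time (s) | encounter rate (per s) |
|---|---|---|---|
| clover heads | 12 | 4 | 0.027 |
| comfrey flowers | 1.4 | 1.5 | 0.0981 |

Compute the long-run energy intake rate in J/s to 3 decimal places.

0.368 J/s

R = (0.027×12 + 0.0981×1.4) / (1 + 0.027×4 + 0.0981×1.5) = 0.4613/1.255 = 0.3676 J/s.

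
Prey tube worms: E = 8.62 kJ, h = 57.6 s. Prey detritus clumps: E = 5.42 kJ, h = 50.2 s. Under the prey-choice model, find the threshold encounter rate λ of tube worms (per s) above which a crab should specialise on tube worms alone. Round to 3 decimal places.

0.045 per s

Drop detritus clumps once their profitability E₂/h₂ falls below the rate achievable on tube worms alone: E₂/h₂ = λE₁/(1 + λh₁).
Solve for λ: λE₁h₂ = E₂(1 + λh₁) → λ(E₁h₂ − E₂h₁) = E₂ → λ = E₂/(E₁h₂ − E₂h₁).
λ = 5.42/(8.62×50.2 − 5.42×57.6) = 5.42/120.5 = 0.04497 per s.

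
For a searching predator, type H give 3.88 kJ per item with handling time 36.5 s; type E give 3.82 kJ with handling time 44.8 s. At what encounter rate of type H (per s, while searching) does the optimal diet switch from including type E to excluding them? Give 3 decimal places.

At the threshold, the rate on type H alone equals the profitability of type E: λ·3.88/(1 + λ·36.5) = 3.82/44.8 = 0.08527.
Rearranging, λ(3.88 − 0.08527×36.5) = 0.08527, so λ = 0.08527/0.7677 = 0.1111 per s.

0.111 per s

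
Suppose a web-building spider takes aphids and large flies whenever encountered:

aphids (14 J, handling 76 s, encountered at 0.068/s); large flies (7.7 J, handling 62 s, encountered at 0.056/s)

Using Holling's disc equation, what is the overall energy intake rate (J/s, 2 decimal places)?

R = (0.068×14 + 0.056×7.7) / (1 + 0.068×76 + 0.056×62) = 1.383/9.64 = 0.1435 J/s.

0.14 J/s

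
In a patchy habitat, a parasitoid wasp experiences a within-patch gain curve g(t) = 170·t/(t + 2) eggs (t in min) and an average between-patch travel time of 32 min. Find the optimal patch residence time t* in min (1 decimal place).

Maximise g(t)/(T+t): set derivative to zero → g'(t)(T+t) = g(t).
g'(t) = 170·2/(t + 2)². Setting 170·2/(t+2)² = 170t/[(t+2)(32+t)] gives 2(32+t) = t(t+2), so t² = 2×32 = 64.
t* = √64 = 8 min.

8.0 min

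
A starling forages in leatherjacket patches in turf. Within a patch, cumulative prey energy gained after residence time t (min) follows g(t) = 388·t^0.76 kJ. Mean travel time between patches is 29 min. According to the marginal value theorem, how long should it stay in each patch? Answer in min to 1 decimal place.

91.8 min

Maximise g(t)/(T+t): set derivative to zero → g'(t)(T+t) = g(t).
g'(t) = 0.76·388·t^-0.24. Setting 0.76·388·t^-0.24 = 388·t^0.76/(29+t) gives 0.76(29+t) = t, so 0.24·t = 0.76×29.
t* = 0.76×29/0.24 = 91.83 min.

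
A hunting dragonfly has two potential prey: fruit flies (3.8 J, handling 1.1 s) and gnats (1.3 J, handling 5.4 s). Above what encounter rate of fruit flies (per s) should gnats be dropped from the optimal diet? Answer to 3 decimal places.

0.068 per s

Drop gnats once their profitability E₂/h₂ falls below the rate achievable on fruit flies alone: E₂/h₂ = λE₁/(1 + λh₁).
Solve for λ: λE₁h₂ = E₂(1 + λh₁) → λ(E₁h₂ − E₂h₁) = E₂ → λ = E₂/(E₁h₂ − E₂h₁).
λ = 1.3/(3.8×5.4 − 1.3×1.1) = 1.3/19.09 = 0.0681 per s.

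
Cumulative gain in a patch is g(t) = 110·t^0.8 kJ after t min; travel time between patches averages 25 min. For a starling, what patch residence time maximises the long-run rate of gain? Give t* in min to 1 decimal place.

100.0 min

By the marginal value theorem, leave when the instantaneous gain rate g'(t) equals the habitat-wide average g(t)/(T + t).
g'(t) = 0.8·110·t^-0.2. Setting 0.8·110·t^-0.2 = 110·t^0.8/(25+t) gives 0.8(25+t) = t, so 0.20·t = 0.8×25.
t* = 0.8×25/0.20 = 100 min.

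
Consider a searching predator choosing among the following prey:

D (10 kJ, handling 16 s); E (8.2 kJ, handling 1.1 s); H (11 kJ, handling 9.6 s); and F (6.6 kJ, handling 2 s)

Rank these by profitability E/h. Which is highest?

Profitability E/h (kJ/s): D = 10/16 = 0.625, E = 8.2/1.1 = 7.45, H = 11/9.6 = 1.15, F = 6.6/2 = 3.3.
Ranked: E > F > H > D.

E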